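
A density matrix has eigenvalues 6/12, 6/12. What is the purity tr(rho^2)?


tr(rho^2) = sum of eigenvalues squared
= (6/12)^2 + (6/12)^2
= (36 + 36) / 144
= 72/144
= 0.5000

0.5000


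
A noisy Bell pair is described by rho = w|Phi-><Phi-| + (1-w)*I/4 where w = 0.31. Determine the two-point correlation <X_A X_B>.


|Phi-> = (|00> - |11>)/sqrt(2)
For the pure Bell state, <X_A X_B> = -1 (Bell-state Pauli correlator).
The maximally-mixed part I/4 has tr(I/4 * P tensor P) = 0 for any traceless Pauli P.
So <X_A X_B>_rho = w * (-1) + (1 - w) * 0
= 0.31 * (-1)
= -0.3100

-0.3100


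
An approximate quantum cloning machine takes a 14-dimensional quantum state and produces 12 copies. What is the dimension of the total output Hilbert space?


Output space = H^(tensor 12) where dim(H) = 14
dim = 14^12
= 196 (after 2 factors)
= 2744 (after 3 factors)
= 38416 (after 4 factors)
= 537824 (after 5 factors)
= 7529536 (after 6 factors)
= 105413504 (after 7 factors)
= 1475789056 (after 8 factors)
= 20661046784 (after 9 factors)
= 289254654976 (after 10 factors)
= 4049565169664 (after 11 factors)
= 56693912375296 (after 12 factors)
= 56693912375296

56693912375296


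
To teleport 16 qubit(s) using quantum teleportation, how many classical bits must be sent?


Quantum teleportation requires 2 classical bits per qubit teleported.
16 qubit(s) -> 2 * 16 = 32 classical bits

32


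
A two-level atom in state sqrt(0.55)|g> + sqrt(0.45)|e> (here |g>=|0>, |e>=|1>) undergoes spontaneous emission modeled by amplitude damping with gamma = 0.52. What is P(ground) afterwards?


For amplitude damping with parameter gamma on state sqrt(a)|0> + sqrt(b)|1>:
alpha^2 = 0.55, beta^2 = 0.45
P(|0>) = alpha^2 + gamma * beta^2
= 0.55 + 0.52 * 0.45
= 0.55 + 0.2340
= 0.7840

0.7840


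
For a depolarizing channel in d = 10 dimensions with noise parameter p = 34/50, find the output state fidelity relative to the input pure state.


F = (1-p) + p/d
= (1 - 0.6800) + 0.6800/10
= 0.3200 + 0.0680
= 0.3880

0.3880


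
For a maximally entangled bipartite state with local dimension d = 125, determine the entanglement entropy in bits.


For a maximally entangled state in d x d:
S = log2(d) = log2(125)
= 6.9658

6.9658


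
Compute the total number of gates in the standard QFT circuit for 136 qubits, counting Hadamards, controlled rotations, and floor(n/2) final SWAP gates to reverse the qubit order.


Hadamard gates: 136
Controlled rotations: n*(n-1)/2 = 136*135/2 = 9180
SWAP gates: floor(n/2) = floor(136/2) = 68
Total = 136 + 9180 + 68
= 9384

9384


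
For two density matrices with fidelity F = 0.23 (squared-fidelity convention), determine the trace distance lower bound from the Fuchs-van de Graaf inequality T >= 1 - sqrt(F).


Fuchs-van de Graaf (squared-fidelity convention): 1 - sqrt(F) <= T <= sqrt(1 - F).
Lower bound: T >= 1 - sqrt(F)
sqrt(F) = sqrt(0.23) = 0.4796
T >= 1 - 0.4796
T >= 0.5204

0.5204


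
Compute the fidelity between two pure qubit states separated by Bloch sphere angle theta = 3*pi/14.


For states separated by angle theta on Bloch sphere:
F = cos^2(theta/2)
theta = 3*pi/14 = 0.6732
theta/2 = 0.3366
cos(theta/2) = 0.9439
F = 0.8909

0.8909


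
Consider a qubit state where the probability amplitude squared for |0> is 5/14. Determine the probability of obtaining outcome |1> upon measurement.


|alpha|^2 = 5/14 = 0.3571
|beta|^2 = 1 - 5/14 = 9/14 = 0.6429
P(|1>) = |beta|^2 = 0.6429

0.6429


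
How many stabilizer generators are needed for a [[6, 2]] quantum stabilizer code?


For an [[n,k]] stabilizer code:
Number of stabilizer generators = n - k
= 6 - 2
= 4

4


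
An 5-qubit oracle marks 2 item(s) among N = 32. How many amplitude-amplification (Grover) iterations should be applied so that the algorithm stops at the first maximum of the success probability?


After j Grover iterations the success probability is P(j) = sin^2((2j+1)*theta), where sin(theta) = sqrt(k/N).
N = 2^5 = 32, k = 2
sin(theta) = sqrt(k/N) = 0.25
theta = arcsin(sqrt(k/N)) = 0.2526802551 rad
P(j) reaches its first maximum when (2j+1)*theta is as close as possible to pi/2, i.e. j = round(pi/(4*theta) - 1/2).
pi/(4*theta) - 1/2 = 2.6083
(For comparison, the common estimate pi/4 * sqrt(N/k) = 3.1416; the exact maximiser is used here.)
Optimal iterations = 3

3


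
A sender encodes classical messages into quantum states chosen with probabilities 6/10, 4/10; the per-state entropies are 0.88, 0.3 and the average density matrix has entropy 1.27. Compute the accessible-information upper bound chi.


chi = S(rho) - sum_i p_i * S(rho_i)
Weighted entropy = 6/10 * 0.88 + 4/10 * 0.3
= 0.6480
chi = 1.27 - 0.6480
= 0.6220

0.6220


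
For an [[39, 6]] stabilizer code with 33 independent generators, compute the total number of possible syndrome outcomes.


Each stabilizer generator gives a binary (+1 or -1) measurement outcome.
With 33 independent generators:
Total syndromes = 2^33
= 8589934592

8589934592


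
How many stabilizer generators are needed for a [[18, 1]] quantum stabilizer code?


For an [[n,k]] stabilizer code:
Number of stabilizer generators = n - k
= 18 - 1
= 17

17


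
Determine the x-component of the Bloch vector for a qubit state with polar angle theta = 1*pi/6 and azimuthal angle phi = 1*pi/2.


theta = 0.5236, phi = 1.5708
r_x = sin(theta)*cos(phi) = 0.5000 * 0.0000
r_x = 0.0000

0.0000


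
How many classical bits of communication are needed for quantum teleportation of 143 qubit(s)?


Quantum teleportation requires 2 classical bits per qubit teleported.
143 qubit(s) -> 2 * 143 = 286 classical bits

286


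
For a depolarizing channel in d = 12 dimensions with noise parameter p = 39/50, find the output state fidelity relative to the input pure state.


F = (1-p) + p/d
= (1 - 0.7800) + 0.7800/12
= 0.2200 + 0.0650
= 0.2850

0.2850


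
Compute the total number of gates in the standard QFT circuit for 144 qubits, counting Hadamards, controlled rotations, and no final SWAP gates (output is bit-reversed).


Hadamard gates: 144
Controlled rotations: n*(n-1)/2 = 144*143/2 = 10296
SWAP gates: 0 (omitted)
Total = 144 + 10296
= 10440

10440


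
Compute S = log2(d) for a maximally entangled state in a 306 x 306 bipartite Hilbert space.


For a maximally entangled state in d x d:
S = log2(d) = log2(306)
= 8.2574

8.2574


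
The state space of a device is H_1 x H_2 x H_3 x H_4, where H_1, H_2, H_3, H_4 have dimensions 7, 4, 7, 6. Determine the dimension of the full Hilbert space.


dim(H_1 x H_2 x H_3 x H_4) = 7 * 4 * 7 * 6
= 28 * 7 * 6
= 196 * 6
= 1176

1176


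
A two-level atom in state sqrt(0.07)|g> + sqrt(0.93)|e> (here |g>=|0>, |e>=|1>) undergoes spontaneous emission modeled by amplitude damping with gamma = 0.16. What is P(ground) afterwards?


For amplitude damping with parameter gamma on state sqrt(a)|0> + sqrt(b)|1>:
alpha^2 = 0.07, beta^2 = 0.93
P(|0>) = alpha^2 + gamma * beta^2
= 0.07 + 0.16 * 0.93
= 0.07 + 0.1488
= 0.2188

0.2188


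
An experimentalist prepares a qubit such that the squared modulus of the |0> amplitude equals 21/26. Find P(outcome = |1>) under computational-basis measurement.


|alpha|^2 = 21/26 = 0.8077
|beta|^2 = 1 - 21/26 = 5/26 = 0.1923
P(|1>) = |beta|^2 = 0.1923

0.1923


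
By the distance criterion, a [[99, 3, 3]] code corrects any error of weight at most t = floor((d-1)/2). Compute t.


Code parameters: [[99, 3, 3]], distance d = 3.
Number of correctable errors = floor((d-1)/2)
= floor((3 - 1)/2)
= floor(2/2)
= 1

1


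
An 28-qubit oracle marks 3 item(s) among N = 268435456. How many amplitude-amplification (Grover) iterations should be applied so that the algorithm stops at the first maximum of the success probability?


After j Grover iterations the success probability is P(j) = sin^2((2j+1)*theta), where sin(theta) = sqrt(k/N).
N = 2^28 = 268435456, k = 3
sin(theta) = sqrt(k/N) = 0.0001057159917
theta = arcsin(sqrt(k/N)) = 0.0001057159919 rad
P(j) reaches its first maximum when (2j+1)*theta is as close as possible to pi/2, i.e. j = round(pi/(4*theta) - 1/2).
pi/(4*theta) - 1/2 = 7428.8222
(For comparison, the common estimate pi/4 * sqrt(N/k) = 7429.3222; the exact maximiser is used here.)
Optimal iterations = 7429

7429


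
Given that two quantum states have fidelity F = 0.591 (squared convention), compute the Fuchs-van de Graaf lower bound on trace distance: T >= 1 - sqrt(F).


Fuchs-van de Graaf (squared-fidelity convention): 1 - sqrt(F) <= T <= sqrt(1 - F).
Lower bound: T >= 1 - sqrt(F)
sqrt(F) = sqrt(0.591) = 0.7688
T >= 1 - 0.7688
T >= 0.2312

0.2312


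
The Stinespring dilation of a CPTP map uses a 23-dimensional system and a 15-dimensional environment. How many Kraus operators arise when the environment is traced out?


Tracing out the environment in an orthonormal basis {|i>_E} gives Kraus operators K_i = <i|_E U |0>_E.
Number of Kraus operators = dim(H_env) = d_env
= 15

15


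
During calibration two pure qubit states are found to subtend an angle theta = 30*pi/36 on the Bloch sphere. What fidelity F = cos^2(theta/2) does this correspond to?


For states separated by angle theta on Bloch sphere:
F = cos^2(theta/2)
theta = 30*pi/36 = 2.6180
theta/2 = 1.3090
cos(theta/2) = 0.2588
F = 0.0670

0.0670


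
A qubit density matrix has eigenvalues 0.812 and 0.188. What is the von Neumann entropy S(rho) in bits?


S = -p*log2(p) - (1-p)*log2(1-p)
p = 0.8120, 1-p = 0.1880
= -0.8120 * log2(0.8120) - 0.1880 * log2(0.1880)
= -(-0.2440) - (-0.4533)
= 0.6973

0.6973


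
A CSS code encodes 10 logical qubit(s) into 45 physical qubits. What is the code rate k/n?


Code rate R = k/n
= 10/45
= 0.2222

0.2222


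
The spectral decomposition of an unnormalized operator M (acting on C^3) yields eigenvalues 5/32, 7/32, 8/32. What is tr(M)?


tr(M) = sum of eigenvalues
= 5/32 + 7/32 + 8/32
= 20/32
= 0.6250

0.6250


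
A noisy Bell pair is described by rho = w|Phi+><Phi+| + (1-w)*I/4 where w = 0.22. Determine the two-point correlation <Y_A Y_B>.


|Phi+> = (|00> + |11>)/sqrt(2)
For the pure Bell state, <Y_A Y_B> = -1 (Bell-state Pauli correlator).
The maximally-mixed part I/4 has tr(I/4 * P tensor P) = 0 for any traceless Pauli P.
So <Y_A Y_B>_rho = w * (-1) + (1 - w) * 0
= 0.22 * (-1)
= -0.2200

-0.2200


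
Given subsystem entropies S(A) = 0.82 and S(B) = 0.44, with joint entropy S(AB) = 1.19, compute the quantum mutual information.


I(A:B) = S(A) + S(B) - S(AB)
= 0.82 + 0.44 - 1.19
= 0.0700

0.0700


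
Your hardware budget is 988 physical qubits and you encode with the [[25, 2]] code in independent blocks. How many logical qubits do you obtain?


Each code block uses 25 physical qubits for 2 logical qubit(s).
Number of complete blocks = floor(988 / 25) = 39
Logical qubits = 39 * 2
= 78

78


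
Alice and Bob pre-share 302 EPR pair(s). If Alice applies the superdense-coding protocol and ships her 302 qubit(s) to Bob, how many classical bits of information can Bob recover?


Superdense coding allows 2 classical bits per shared entangled pair.
302 pair(s) -> 2 * 302 = 604 classical bits

604


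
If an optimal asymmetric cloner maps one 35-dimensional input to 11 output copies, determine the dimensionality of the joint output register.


Output space = H^(tensor 11) where dim(H) = 35
dim = 35^11
= 1225 (after 2 factors)
= 42875 (after 3 factors)
= 1500625 (after 4 factors)
= 52521875 (after 5 factors)
= 1838265625 (after 6 factors)
= 64339296875 (after 7 factors)
= 2251875390625 (after 8 factors)
= 78815638671875 (after 9 factors)
= 2758547353515625 (after 10 factors)
= 96549157373046875 (after 11 factors)
= 96549157373046875

96549157373046875


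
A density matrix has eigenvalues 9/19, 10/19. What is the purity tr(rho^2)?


tr(rho^2) = sum of eigenvalues squared
= (9/19)^2 + (10/19)^2
= (81 + 100) / 361
= 181/361
= 0.5014

0.5014


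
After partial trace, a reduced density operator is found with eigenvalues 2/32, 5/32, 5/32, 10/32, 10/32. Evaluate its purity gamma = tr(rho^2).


tr(rho^2) = sum of eigenvalues squared
= (2/32)^2 + (5/32)^2 + (5/32)^2 + (10/32)^2 + (10/32)^2
= (4 + 25 + 25 + 100 + 100) / 1024
= 254/1024
= 0.2480

0.2480


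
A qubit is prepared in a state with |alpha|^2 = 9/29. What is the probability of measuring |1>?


|alpha|^2 = 9/29 = 0.3103
|beta|^2 = 1 - 9/29 = 20/29 = 0.6897
P(|1>) = |beta|^2 = 0.6897

0.6897


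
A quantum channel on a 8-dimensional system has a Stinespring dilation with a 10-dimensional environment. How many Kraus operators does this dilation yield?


Tracing out the environment in an orthonormal basis {|i>_E} gives Kraus operators K_i = <i|_E U |0>_E.
Number of Kraus operators = dim(H_env) = d_env
= 10

10


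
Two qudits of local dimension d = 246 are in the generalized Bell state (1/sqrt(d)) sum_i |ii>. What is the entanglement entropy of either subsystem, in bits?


For a maximally entangled state in d x d:
S = log2(d) = log2(246)
= 7.9425

7.9425


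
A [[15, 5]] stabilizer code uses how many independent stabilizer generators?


For an [[n,k]] stabilizer code:
Number of stabilizer generators = n - k
= 15 - 5
= 10

10


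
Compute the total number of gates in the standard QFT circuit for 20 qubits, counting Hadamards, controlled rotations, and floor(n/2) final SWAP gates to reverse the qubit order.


Hadamard gates: 20
Controlled rotations: n*(n-1)/2 = 20*19/2 = 190
SWAP gates: floor(n/2) = floor(20/2) = 10
Total = 20 + 190 + 10
= 220

220


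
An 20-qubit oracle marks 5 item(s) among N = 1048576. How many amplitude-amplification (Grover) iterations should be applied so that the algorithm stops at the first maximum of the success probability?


After j Grover iterations the success probability is P(j) = sin^2((2j+1)*theta), where sin(theta) = sqrt(k/N).
N = 2^20 = 1048576, k = 5
sin(theta) = sqrt(k/N) = 0.002183660134
theta = arcsin(sqrt(k/N)) = 0.00218366187 rad
P(j) reaches its first maximum when (2j+1)*theta is as close as possible to pi/2, i.e. j = round(pi/(4*theta) - 1/2).
pi/(4*theta) - 1/2 = 359.1702
(For comparison, the common estimate pi/4 * sqrt(N/k) = 359.6705; the exact maximiser is used here.)
Optimal iterations = 359

359


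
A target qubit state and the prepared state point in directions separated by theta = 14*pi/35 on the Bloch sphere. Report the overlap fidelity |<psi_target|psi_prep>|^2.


For states separated by angle theta on Bloch sphere:
F = cos^2(theta/2)
theta = 14*pi/35 = 1.2566
theta/2 = 0.6283
cos(theta/2) = 0.8090
F = 0.6545

0.6545


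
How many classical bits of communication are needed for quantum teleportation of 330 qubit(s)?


Quantum teleportation requires 2 classical bits per qubit teleported.
330 qubit(s) -> 2 * 330 = 660 classical bits

660


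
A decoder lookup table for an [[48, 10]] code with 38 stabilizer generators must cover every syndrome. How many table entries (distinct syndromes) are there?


Each stabilizer generator gives a binary (+1 or -1) measurement outcome.
With 38 independent generators:
Total syndromes = 2^38
= 274877906944

274877906944


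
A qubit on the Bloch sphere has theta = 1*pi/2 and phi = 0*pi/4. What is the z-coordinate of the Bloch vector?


theta = 1.5708, phi = 0.0000
r_z = cos(theta) = 0.0000

0.0000


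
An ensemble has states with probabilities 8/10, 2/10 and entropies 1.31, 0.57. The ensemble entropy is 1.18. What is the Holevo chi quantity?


chi = S(rho) - sum_i p_i * S(rho_i)
Weighted entropy = 8/10 * 1.31 + 2/10 * 0.57
= 1.1620
chi = 1.18 - 1.1620
= 0.0180

0.0180


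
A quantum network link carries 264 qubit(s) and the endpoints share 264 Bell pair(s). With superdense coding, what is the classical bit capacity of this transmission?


Superdense coding allows 2 classical bits per shared entangled pair.
264 pair(s) -> 2 * 264 = 528 classical bits

528


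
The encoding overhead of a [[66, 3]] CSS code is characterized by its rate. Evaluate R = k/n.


Code rate R = k/n
= 3/66
= 0.0455

0.0455


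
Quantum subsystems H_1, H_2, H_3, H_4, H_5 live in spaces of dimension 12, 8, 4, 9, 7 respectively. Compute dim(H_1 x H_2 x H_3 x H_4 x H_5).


dim(H_1 x H_2 x H_3 x H_4 x H_5) = 12 * 8 * 4 * 9 * 7
= 96 * 4 * 9 * 7
= 384 * 9 * 7
= 3456 * 7
= 24192

24192


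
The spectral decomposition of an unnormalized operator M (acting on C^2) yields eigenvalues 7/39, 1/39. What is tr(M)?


tr(M) = sum of eigenvalues
= 7/39 + 1/39
= 8/39
= 0.2051

0.2051


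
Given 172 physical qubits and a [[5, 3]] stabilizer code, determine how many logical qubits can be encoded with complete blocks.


Each code block uses 5 physical qubits for 3 logical qubit(s).
Number of complete blocks = floor(172 / 5) = 34
Logical qubits = 34 * 3
= 102

102


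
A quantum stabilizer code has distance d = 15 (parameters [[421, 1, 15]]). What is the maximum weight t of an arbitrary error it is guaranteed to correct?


Code parameters: [[421, 1, 15]], distance d = 15.
Number of correctable errors = floor((d-1)/2)
= floor((15 - 1)/2)
= floor(14/2)
= 7

7


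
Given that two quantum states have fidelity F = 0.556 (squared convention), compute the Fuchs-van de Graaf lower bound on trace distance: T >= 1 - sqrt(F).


Fuchs-van de Graaf (squared-fidelity convention): 1 - sqrt(F) <= T <= sqrt(1 - F).
Lower bound: T >= 1 - sqrt(F)
sqrt(F) = sqrt(0.556) = 0.7457
T >= 1 - 0.7457
T >= 0.2543

0.2543


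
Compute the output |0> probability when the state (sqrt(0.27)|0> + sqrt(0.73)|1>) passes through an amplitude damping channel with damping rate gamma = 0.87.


For amplitude damping with parameter gamma on state sqrt(a)|0> + sqrt(b)|1>:
alpha^2 = 0.27, beta^2 = 0.73
P(|0>) = alpha^2 + gamma * beta^2
= 0.27 + 0.87 * 0.73
= 0.27 + 0.6351
= 0.9051

0.9051


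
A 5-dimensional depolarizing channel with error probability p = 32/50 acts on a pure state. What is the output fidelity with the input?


F = (1-p) + p/d
= (1 - 0.6400) + 0.6400/5
= 0.3600 + 0.1280
= 0.4880

0.4880


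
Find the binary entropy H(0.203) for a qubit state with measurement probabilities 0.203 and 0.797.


S = -p*log2(p) - (1-p)*log2(1-p)
p = 0.2030, 1-p = 0.7970
= -0.2030 * log2(0.2030) - 0.7970 * log2(0.7970)
= -(-0.4670) - (-0.2609)
= 0.7279

0.7279


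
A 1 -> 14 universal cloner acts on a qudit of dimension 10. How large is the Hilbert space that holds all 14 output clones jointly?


Output space = H^(tensor 14) where dim(H) = 10
dim = 10^14
= 100 (after 2 factors)
= 1000 (after 3 factors)
= 10000 (after 4 factors)
= 100000 (after 5 factors)
= 1000000 (after 6 factors)
= 10000000 (after 7 factors)
= 100000000 (after 8 factors)
= 1000000000 (after 9 factors)
= 10000000000 (after 10 factors)
= 100000000000 (after 11 factors)
= 1000000000000 (after 12 factors)
= 10000000000000 (after 13 factors)
= 100000000000000 (after 14 factors)
= 100000000000000

100000000000000


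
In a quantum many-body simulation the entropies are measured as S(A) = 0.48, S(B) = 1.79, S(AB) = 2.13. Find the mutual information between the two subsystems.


I(A:B) = S(A) + S(B) - S(AB)
= 0.48 + 1.79 - 2.13
= 0.1400

0.1400


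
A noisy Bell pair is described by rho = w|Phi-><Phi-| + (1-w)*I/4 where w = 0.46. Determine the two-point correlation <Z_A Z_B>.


|Phi-> = (|00> - |11>)/sqrt(2)
For the pure Bell state, <Z_A Z_B> = +1 (Bell-state Pauli correlator).
The maximally-mixed part I/4 has tr(I/4 * P tensor P) = 0 for any traceless Pauli P.
So <Z_A Z_B>_rho = w * (+1) + (1 - w) * 0
= 0.46 * (+1)
= 0.4600

0.4600


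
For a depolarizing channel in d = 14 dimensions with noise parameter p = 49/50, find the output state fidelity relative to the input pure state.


F = (1-p) + p/d
= (1 - 0.9800) + 0.9800/14
= 0.0200 + 0.0700
= 0.0900

0.0900


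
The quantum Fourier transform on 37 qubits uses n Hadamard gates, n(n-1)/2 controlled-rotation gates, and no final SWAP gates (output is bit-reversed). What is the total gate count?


Hadamard gates: 37
Controlled rotations: n*(n-1)/2 = 37*36/2 = 666
SWAP gates: 0 (omitted)
Total = 37 + 666
= 703

703


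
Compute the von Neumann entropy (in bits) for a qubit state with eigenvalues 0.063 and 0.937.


S = -p*log2(p) - (1-p)*log2(1-p)
p = 0.0630, 1-p = 0.9370
= -0.0630 * log2(0.0630) - 0.9370 * log2(0.9370)
= -(-0.2513) - (-0.0880)
= 0.3392

0.3392


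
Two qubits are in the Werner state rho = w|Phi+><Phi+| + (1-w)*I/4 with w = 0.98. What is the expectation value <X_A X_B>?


|Phi+> = (|00> + |11>)/sqrt(2)
For the pure Bell state, <X_A X_B> = +1 (Bell-state Pauli correlator).
The maximally-mixed part I/4 has tr(I/4 * P tensor P) = 0 for any traceless Pauli P.
So <X_A X_B>_rho = w * (+1) + (1 - w) * 0
= 0.98 * (+1)
= 0.9800

0.9800


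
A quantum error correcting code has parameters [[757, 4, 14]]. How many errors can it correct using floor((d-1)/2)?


Code parameters: [[757, 4, 14]], distance d = 14.
Number of correctable errors = floor((d-1)/2)
= floor((14 - 1)/2)
= floor(13/2)
= 6

6


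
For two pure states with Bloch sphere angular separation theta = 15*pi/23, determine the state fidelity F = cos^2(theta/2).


For states separated by angle theta on Bloch sphere:
F = cos^2(theta/2)
theta = 15*pi/23 = 2.0489
theta/2 = 1.0244
cos(theta/2) = 0.5196
F = 0.2700

0.2700


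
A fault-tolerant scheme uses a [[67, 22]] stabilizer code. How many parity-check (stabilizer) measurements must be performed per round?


For an [[n,k]] stabilizer code:
Number of stabilizer generators = n - k
= 67 - 22
= 45

45


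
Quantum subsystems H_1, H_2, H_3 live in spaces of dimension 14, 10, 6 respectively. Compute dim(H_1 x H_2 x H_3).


dim(H_1 x H_2 x H_3) = 14 * 10 * 6
= 140 * 6
= 840

840


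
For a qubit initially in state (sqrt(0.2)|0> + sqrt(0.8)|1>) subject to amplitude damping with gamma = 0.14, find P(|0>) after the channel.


For amplitude damping with parameter gamma on state sqrt(a)|0> + sqrt(b)|1>:
alpha^2 = 0.2, beta^2 = 0.8
P(|0>) = alpha^2 + gamma * beta^2
= 0.2 + 0.14 * 0.8
= 0.2 + 0.1120
= 0.3120

0.3120


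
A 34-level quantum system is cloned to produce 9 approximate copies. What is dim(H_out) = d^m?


Output space = H^(tensor 9) where dim(H) = 34
dim = 34^9
= 1156 (after 2 factors)
= 39304 (after 3 factors)
= 1336336 (after 4 factors)
= 45435424 (after 5 factors)
= 1544804416 (after 6 factors)
= 52523350144 (after 7 factors)
= 1785793904896 (after 8 factors)
= 60716992766464 (after 9 factors)
= 60716992766464

60716992766464


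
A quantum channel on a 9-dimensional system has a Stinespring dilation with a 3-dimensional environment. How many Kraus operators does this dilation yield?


Tracing out the environment in an orthonormal basis {|i>_E} gives Kraus operators K_i = <i|_E U |0>_E.
Number of Kraus operators = dim(H_env) = d_env
= 3

3


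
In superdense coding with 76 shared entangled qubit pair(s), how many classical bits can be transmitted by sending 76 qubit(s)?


Superdense coding allows 2 classical bits per shared entangled pair.
76 pair(s) -> 2 * 76 = 152 classical bits

152


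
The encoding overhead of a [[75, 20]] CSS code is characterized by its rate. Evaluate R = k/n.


Code rate R = k/n
= 20/75
= 0.2667

0.2667


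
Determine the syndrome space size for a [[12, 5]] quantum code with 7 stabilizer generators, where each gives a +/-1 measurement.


Each stabilizer generator gives a binary (+1 or -1) measurement outcome.
With 7 independent generators:
Total syndromes = 2^7
= 128

128


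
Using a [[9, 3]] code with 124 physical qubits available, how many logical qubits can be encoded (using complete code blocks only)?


Each code block uses 9 physical qubits for 3 logical qubit(s).
Number of complete blocks = floor(124 / 9) = 13
Logical qubits = 13 * 3
= 39

39


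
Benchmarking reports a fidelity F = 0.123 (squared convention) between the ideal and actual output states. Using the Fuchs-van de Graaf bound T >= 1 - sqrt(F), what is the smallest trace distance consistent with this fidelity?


Fuchs-van de Graaf (squared-fidelity convention): 1 - sqrt(F) <= T <= sqrt(1 - F).
Lower bound: T >= 1 - sqrt(F)
sqrt(F) = sqrt(0.123) = 0.3507
T >= 1 - 0.3507
T >= 0.6493

0.6493


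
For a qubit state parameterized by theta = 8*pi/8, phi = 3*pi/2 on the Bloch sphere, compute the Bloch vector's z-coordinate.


theta = 3.1416, phi = 4.7124
r_z = cos(theta) = -1.0000

-1.0000


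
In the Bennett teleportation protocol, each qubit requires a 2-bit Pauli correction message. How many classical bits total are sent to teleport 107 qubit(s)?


Quantum teleportation requires 2 classical bits per qubit teleported.
107 qubit(s) -> 2 * 107 = 214 classical bits

214


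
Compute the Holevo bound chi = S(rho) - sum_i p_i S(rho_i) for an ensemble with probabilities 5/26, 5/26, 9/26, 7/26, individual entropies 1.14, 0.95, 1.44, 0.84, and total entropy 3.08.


chi = S(rho) - sum_i p_i * S(rho_i)
Weighted entropy = 5/26 * 1.14 + 5/26 * 0.95 + 9/26 * 1.44 + 7/26 * 0.84
= 1.1265
chi = 3.08 - 1.1265
= 1.9535

1.9535


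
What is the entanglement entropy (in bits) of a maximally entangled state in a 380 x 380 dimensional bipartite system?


For a maximally entangled state in d x d:
S = log2(d) = log2(380)
= 8.5699

8.5699


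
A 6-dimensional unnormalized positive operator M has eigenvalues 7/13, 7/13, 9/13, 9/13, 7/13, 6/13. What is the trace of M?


tr(M) = sum of eigenvalues
= 7/13 + 7/13 + 9/13 + 9/13 + 7/13 + 6/13
= 45/13
= 3.4615

3.4615


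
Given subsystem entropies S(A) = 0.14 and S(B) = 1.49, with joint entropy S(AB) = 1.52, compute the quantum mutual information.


I(A:B) = S(A) + S(B) - S(AB)
= 0.14 + 1.49 - 1.52
= 0.1100

0.1100


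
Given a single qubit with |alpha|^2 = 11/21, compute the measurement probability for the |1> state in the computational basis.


|alpha|^2 = 11/21 = 0.5238
|beta|^2 = 1 - 11/21 = 10/21 = 0.4762
P(|1>) = |beta|^2 = 0.4762

0.4762


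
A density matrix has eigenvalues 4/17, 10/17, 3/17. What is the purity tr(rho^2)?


tr(rho^2) = sum of eigenvalues squared
= (4/17)^2 + (10/17)^2 + (3/17)^2
= (16 + 100 + 9) / 289
= 125/289
= 0.4325

0.4325


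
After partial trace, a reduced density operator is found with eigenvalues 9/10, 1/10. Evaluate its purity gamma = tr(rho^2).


tr(rho^2) = sum of eigenvalues squared
= (9/10)^2 + (1/10)^2
= (81 + 1) / 100
= 82/100
= 0.8200

0.8200


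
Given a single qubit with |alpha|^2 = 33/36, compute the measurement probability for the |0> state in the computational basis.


|alpha|^2 = 33/36 = 0.9167
|beta|^2 = 1 - 33/36 = 3/36 = 0.0833
P(|0>) = |alpha|^2 = 0.9167

0.9167


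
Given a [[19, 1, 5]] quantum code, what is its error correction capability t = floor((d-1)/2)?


Code parameters: [[19, 1, 5]], distance d = 5.
Number of correctable errors = floor((d-1)/2)
= floor((5 - 1)/2)
= floor(4/2)
= 2

2


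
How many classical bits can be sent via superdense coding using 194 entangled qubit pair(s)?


Superdense coding allows 2 classical bits per shared entangled pair.
194 pair(s) -> 2 * 194 = 388 classical bits

388


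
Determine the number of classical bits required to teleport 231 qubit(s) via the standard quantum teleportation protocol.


Quantum teleportation requires 2 classical bits per qubit teleported.
231 qubit(s) -> 2 * 231 = 462 classical bits

462


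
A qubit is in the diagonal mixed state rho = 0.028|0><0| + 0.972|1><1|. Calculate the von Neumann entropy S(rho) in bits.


S = -p*log2(p) - (1-p)*log2(1-p)
p = 0.0280, 1-p = 0.9720
= -0.0280 * log2(0.0280) - 0.9720 * log2(0.9720)
= -(-0.1444) - (-0.0398)
= 0.1843

0.1843


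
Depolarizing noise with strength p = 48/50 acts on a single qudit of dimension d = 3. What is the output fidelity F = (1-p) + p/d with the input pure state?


F = (1-p) + p/d
= (1 - 0.9600) + 0.9600/3
= 0.0400 + 0.3200
= 0.3600

0.3600


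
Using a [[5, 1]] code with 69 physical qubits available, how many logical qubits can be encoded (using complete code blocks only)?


Each code block uses 5 physical qubits for 1 logical qubit(s).
Number of complete blocks = floor(69 / 5) = 13
Logical qubits = 13 * 1
= 13

13


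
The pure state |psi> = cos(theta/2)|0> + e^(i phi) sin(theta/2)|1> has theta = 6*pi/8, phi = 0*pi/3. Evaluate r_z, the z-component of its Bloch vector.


theta = 2.3562, phi = 0.0000
r_z = cos(theta) = -0.7071

-0.7071


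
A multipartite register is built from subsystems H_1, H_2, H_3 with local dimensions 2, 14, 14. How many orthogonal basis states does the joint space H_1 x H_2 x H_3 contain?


dim(H_1 x H_2 x H_3) = 2 * 14 * 14
= 28 * 14
= 392

392


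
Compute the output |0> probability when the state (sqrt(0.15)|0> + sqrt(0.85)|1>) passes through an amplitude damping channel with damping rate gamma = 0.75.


For amplitude damping with parameter gamma on state sqrt(a)|0> + sqrt(b)|1>:
alpha^2 = 0.15, beta^2 = 0.85
P(|0>) = alpha^2 + gamma * beta^2
= 0.15 + 0.75 * 0.85
= 0.15 + 0.6375
= 0.7875

0.7875


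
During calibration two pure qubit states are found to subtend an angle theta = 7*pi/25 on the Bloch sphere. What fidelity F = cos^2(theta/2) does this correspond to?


For states separated by angle theta on Bloch sphere:
F = cos^2(theta/2)
theta = 7*pi/25 = 0.8796
theta/2 = 0.4398
cos(theta/2) = 0.9048
F = 0.8187

0.8187


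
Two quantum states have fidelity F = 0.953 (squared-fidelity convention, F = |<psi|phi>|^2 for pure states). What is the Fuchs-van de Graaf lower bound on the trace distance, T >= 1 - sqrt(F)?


Fuchs-van de Graaf (squared-fidelity convention): 1 - sqrt(F) <= T <= sqrt(1 - F).
Lower bound: T >= 1 - sqrt(F)
sqrt(F) = sqrt(0.953) = 0.9762
T >= 1 - 0.9762
T >= 0.0238

0.0238


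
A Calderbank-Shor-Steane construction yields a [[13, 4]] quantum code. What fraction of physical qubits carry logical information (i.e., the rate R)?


Code rate R = k/n
= 4/13
= 0.3077

0.3077


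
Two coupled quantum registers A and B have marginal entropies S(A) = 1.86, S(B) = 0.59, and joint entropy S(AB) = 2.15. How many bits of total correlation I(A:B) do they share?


I(A:B) = S(A) + S(B) - S(AB)
= 1.86 + 0.59 - 2.15
= 0.3000

0.3000


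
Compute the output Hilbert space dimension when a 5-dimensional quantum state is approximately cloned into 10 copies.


Output space = H^(tensor 10) where dim(H) = 5
dim = 5^10
= 25 (after 2 factors)
= 125 (after 3 factors)
= 625 (after 4 factors)
= 3125 (after 5 factors)
= 15625 (after 6 factors)
= 78125 (after 7 factors)
= 390625 (after 8 factors)
= 1953125 (after 9 factors)
= 9765625 (after 10 factors)
= 9765625

9765625


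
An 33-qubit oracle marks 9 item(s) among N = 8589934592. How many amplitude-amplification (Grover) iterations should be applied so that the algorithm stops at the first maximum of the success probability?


After j Grover iterations the success probability is P(j) = sin^2((2j+1)*theta), where sin(theta) = sqrt(k/N).
N = 2^33 = 8589934592, k = 9
sin(theta) = sqrt(k/N) = 3.236877966e-05
theta = arcsin(sqrt(k/N)) = 3.236877966e-05 rad
P(j) reaches its first maximum when (2j+1)*theta is as close as possible to pi/2, i.e. j = round(pi/(4*theta) - 1/2).
pi/(4*theta) - 1/2 = 24263.5647
(For comparison, the common estimate pi/4 * sqrt(N/k) = 24264.0647; the exact maximiser is used here.)
Optimal iterations = 24264

24264


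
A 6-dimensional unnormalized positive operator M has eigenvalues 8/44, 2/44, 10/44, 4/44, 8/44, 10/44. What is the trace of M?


tr(M) = sum of eigenvalues
= 8/44 + 2/44 + 10/44 + 4/44 + 8/44 + 10/44
= 42/44
= 0.9545

0.9545


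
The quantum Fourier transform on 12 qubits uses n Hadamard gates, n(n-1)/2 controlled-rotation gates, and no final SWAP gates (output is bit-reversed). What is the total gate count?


Hadamard gates: 12
Controlled rotations: n*(n-1)/2 = 12*11/2 = 66
SWAP gates: 0 (omitted)
Total = 12 + 66
= 78

78


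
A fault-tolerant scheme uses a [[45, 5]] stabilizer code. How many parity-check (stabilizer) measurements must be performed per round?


For an [[n,k]] stabilizer code:
Number of stabilizer generators = n - k
= 45 - 5
= 40

40


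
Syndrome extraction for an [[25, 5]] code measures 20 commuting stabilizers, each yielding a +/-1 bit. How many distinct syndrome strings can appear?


Each stabilizer generator gives a binary (+1 or -1) measurement outcome.
With 20 independent generators:
Total syndromes = 2^20
= 1048576

1048576


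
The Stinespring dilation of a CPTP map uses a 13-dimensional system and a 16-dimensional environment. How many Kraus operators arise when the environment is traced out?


Tracing out the environment in an orthonormal basis {|i>_E} gives Kraus operators K_i = <i|_E U |0>_E.
Number of Kraus operators = dim(H_env) = d_env
= 16

16


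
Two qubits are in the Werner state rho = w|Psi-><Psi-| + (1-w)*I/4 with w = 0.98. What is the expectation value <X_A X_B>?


|Psi-> = (|01> - |10>)/sqrt(2)
For the pure Bell state, <X_A X_B> = -1 (Bell-state Pauli correlator).
The maximally-mixed part I/4 has tr(I/4 * P tensor P) = 0 for any traceless Pauli P.
So <X_A X_B>_rho = w * (-1) + (1 - w) * 0
= 0.98 * (-1)
= -0.9800

-0.9800


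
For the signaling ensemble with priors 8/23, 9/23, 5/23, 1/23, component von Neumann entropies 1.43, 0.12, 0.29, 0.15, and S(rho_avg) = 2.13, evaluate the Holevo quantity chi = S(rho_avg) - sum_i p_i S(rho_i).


chi = S(rho) - sum_i p_i * S(rho_i)
Weighted entropy = 8/23 * 1.43 + 9/23 * 0.12 + 5/23 * 0.29 + 1/23 * 0.15
= 0.6139
chi = 2.13 - 0.6139
= 1.5161

1.5161


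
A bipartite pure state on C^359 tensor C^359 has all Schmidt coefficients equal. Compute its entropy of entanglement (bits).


For a maximally entangled state in d x d:
S = log2(d) = log2(359)
= 8.4878

8.4878


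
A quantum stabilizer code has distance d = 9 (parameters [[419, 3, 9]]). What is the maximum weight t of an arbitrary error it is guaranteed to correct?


Code parameters: [[419, 3, 9]], distance d = 9.
Number of correctable errors = floor((d-1)/2)
= floor((9 - 1)/2)
= floor(8/2)
= 4

4


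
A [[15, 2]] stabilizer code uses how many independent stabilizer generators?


For an [[n,k]] stabilizer code:
Number of stabilizer generators = n - k
= 15 - 2
= 13

13


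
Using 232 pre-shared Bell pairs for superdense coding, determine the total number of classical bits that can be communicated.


Superdense coding allows 2 classical bits per shared entangled pair.
232 pair(s) -> 2 * 232 = 464 classical bits

464


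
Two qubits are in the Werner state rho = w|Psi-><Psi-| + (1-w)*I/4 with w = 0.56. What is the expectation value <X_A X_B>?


|Psi-> = (|01> - |10>)/sqrt(2)
For the pure Bell state, <X_A X_B> = -1 (Bell-state Pauli correlator).
The maximally-mixed part I/4 has tr(I/4 * P tensor P) = 0 for any traceless Pauli P.
So <X_A X_B>_rho = w * (-1) + (1 - w) * 0
= 0.56 * (-1)
= -0.5600

-0.5600


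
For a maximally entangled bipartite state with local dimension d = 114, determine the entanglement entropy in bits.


For a maximally entangled state in d x d:
S = log2(d) = log2(114)
= 6.8329

6.8329


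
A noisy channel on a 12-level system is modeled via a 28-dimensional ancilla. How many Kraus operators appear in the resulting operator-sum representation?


Tracing out the environment in an orthonormal basis {|i>_E} gives Kraus operators K_i = <i|_E U |0>_E.
Number of Kraus operators = dim(H_env) = d_env
= 28

28


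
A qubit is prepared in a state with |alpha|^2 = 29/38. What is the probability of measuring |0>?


|alpha|^2 = 29/38 = 0.7632
|beta|^2 = 1 - 29/38 = 9/38 = 0.2368
P(|0>) = |alpha|^2 = 0.7632

0.7632


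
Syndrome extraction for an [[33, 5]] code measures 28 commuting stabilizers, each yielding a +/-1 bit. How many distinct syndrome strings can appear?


Each stabilizer generator gives a binary (+1 or -1) measurement outcome.
With 28 independent generators:
Total syndromes = 2^28
= 268435456

268435456


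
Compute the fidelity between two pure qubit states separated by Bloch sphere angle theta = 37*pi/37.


For states separated by angle theta on Bloch sphere:
F = cos^2(theta/2)
theta = 37*pi/37 = 3.1416
theta/2 = 1.5708
cos(theta/2) = 0.0000
F = 0.0000

0.0000


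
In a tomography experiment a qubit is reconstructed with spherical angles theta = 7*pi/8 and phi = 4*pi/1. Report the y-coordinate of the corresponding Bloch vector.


theta = 2.7489, phi = 12.5664
r_y = sin(theta)*sin(phi) = 0.3827 * 0.0000
r_y = 0.0000

0.0000


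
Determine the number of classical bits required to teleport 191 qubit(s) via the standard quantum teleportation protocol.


Quantum teleportation requires 2 classical bits per qubit teleported.
191 qubit(s) -> 2 * 191 = 382 classical bits

382


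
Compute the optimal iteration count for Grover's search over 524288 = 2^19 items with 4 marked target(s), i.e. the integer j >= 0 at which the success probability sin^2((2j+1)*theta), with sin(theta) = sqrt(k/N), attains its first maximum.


After j Grover iterations the success probability is P(j) = sin^2((2j+1)*theta), where sin(theta) = sqrt(k/N).
N = 2^19 = 524288, k = 4
sin(theta) = sqrt(k/N) = 0.002762135864
theta = arcsin(sqrt(k/N)) = 0.002762139376 rad
P(j) reaches its first maximum when (2j+1)*theta is as close as possible to pi/2, i.e. j = round(pi/(4*theta) - 1/2).
pi/(4*theta) - 1/2 = 283.8441
(For comparison, the common estimate pi/4 * sqrt(N/k) = 284.3445; the exact maximiser is used here.)
Optimal iterations = 284

284


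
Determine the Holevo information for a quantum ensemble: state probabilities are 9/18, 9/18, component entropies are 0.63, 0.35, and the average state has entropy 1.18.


chi = S(rho) - sum_i p_i * S(rho_i)
Weighted entropy = 9/18 * 0.63 + 9/18 * 0.35
= 0.4900
chi = 1.18 - 0.4900
= 0.6900

0.6900


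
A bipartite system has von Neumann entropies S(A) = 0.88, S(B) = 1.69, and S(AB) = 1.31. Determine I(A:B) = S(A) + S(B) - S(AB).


I(A:B) = S(A) + S(B) - S(AB)
= 0.88 + 1.69 - 1.31
= 1.2600

1.2600


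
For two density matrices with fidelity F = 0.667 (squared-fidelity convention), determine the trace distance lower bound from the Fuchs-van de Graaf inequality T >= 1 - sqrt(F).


Fuchs-van de Graaf (squared-fidelity convention): 1 - sqrt(F) <= T <= sqrt(1 - F).
Lower bound: T >= 1 - sqrt(F)
sqrt(F) = sqrt(0.667) = 0.8167
T >= 1 - 0.8167
T >= 0.1833

0.1833


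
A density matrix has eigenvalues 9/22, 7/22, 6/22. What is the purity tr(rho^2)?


tr(rho^2) = sum of eigenvalues squared
= (9/22)^2 + (7/22)^2 + (6/22)^2
= (81 + 49 + 36) / 484
= 166/484
= 0.3430

0.3430


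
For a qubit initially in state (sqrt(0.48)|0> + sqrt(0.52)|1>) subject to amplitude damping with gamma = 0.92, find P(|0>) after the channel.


For amplitude damping with parameter gamma on state sqrt(a)|0> + sqrt(b)|1>:
alpha^2 = 0.48, beta^2 = 0.52
P(|0>) = alpha^2 + gamma * beta^2
= 0.48 + 0.92 * 0.52
= 0.48 + 0.4784
= 0.9584

0.9584


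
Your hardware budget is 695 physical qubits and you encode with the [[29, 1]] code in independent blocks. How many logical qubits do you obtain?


Each code block uses 29 physical qubits for 1 logical qubit(s).
Number of complete blocks = floor(695 / 29) = 23
Logical qubits = 23 * 1
= 23

23


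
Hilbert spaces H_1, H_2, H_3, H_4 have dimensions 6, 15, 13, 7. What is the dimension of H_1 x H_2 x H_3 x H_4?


dim(H_1 x H_2 x H_3 x H_4) = 6 * 15 * 13 * 7
= 90 * 13 * 7
= 1170 * 7
= 8190

8190


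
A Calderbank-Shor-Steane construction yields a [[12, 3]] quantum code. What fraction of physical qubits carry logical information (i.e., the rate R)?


Code rate R = k/n
= 3/12
= 0.2500

0.2500


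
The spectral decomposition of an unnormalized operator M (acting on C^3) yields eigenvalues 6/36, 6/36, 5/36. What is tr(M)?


tr(M) = sum of eigenvalues
= 6/36 + 6/36 + 5/36
= 17/36
= 0.4722

0.4722
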